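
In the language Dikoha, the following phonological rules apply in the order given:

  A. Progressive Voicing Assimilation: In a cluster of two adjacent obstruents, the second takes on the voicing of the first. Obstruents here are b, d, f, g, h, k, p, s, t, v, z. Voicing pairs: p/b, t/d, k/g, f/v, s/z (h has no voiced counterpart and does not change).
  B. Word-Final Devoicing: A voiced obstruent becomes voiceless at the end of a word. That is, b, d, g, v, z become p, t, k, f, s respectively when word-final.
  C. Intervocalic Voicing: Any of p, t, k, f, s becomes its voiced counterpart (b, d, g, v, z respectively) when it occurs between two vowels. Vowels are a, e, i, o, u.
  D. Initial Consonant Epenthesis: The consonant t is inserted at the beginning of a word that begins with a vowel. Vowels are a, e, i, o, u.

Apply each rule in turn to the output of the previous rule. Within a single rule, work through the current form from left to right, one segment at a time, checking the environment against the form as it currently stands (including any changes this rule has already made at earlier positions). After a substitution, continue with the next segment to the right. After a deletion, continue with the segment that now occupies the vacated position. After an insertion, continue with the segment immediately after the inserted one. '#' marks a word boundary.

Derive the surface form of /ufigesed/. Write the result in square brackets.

A Progressive Voicing Assimilation: no change — [ufigesed]
B Word-Final Devoicing: [ufigesed] → [ufigeset]
C Intervocalic Voicing: [ufigeset] → [uvigezet]
D Initial Consonant Epenthesis: [uvigezet] → [tuvigezet]

[tuvigezet]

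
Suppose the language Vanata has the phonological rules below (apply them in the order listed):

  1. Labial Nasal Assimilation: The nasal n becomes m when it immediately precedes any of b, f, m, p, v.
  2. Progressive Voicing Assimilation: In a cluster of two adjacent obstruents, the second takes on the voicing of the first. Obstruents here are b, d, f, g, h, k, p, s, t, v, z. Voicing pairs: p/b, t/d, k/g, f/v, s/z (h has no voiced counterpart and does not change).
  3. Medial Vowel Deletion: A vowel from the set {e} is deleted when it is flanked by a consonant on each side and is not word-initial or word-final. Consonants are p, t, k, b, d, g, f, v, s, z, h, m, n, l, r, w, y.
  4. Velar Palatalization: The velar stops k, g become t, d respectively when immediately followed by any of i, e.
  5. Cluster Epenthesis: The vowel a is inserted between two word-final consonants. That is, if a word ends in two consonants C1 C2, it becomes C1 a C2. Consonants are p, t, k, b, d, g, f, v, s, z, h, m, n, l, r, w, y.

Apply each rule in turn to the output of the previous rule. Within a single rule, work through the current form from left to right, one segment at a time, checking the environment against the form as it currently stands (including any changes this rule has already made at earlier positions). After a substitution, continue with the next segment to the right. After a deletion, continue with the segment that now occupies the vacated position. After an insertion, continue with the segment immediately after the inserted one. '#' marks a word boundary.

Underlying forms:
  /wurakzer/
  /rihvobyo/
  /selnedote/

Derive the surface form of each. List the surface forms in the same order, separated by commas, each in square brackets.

/wurakzer/:
  1 Labial Nasal Assimilation: no change — [wurakzer]
  2 Progressive Voicing Assimilation: [wurakzer] → [wurakser]
  3 Medial Vowel Deletion: [wurakser] → [wuraksr]
  4 Velar Palatalization: no change — [wuraksr]
  5 Cluster Epenthesis: [wuraksr] → [wuraksar]
/rihvobyo/:
  1 Labial Nasal Assimilation: no change — [rihvobyo]
  2 Progressive Voicing Assimilation: [rihvobyo] → [rihfobyo]
  3 Medial Vowel Deletion: no change — [rihfobyo]
  4 Velar Palatalization: no change — [rihfobyo]
  5 Cluster Epenthesis: no change — [rihfobyo]
/selnedote/:
  1 Labial Nasal Assimilation: no change — [selnedote]
  2 Progressive Voicing Assimilation: no change — [selnedote]
  3 Medial Vowel Deletion: [selnedote] → [slndote]
  4 Velar Palatalization: no change — [slndote]
  5 Cluster Epenthesis: no change — [slndote]

[wuraksar], [rihfobyo], [slndote]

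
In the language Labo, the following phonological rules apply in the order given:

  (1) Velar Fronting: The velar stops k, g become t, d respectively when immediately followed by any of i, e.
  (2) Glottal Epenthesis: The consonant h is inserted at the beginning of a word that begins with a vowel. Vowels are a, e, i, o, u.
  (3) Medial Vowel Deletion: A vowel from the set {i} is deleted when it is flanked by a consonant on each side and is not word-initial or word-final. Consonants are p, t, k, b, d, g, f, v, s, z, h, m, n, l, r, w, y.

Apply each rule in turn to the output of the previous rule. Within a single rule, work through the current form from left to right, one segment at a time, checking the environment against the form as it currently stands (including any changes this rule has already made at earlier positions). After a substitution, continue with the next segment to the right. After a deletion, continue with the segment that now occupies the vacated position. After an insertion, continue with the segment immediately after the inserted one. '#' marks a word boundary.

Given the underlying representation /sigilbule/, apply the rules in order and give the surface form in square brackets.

(1) Velar Fronting: [sigilbule] → [sidilbule]
(2) Glottal Epenthesis: no change — [sidilbule]
(3) Medial Vowel Deletion: [sidilbule] → [sdlbule]

[sdlbule]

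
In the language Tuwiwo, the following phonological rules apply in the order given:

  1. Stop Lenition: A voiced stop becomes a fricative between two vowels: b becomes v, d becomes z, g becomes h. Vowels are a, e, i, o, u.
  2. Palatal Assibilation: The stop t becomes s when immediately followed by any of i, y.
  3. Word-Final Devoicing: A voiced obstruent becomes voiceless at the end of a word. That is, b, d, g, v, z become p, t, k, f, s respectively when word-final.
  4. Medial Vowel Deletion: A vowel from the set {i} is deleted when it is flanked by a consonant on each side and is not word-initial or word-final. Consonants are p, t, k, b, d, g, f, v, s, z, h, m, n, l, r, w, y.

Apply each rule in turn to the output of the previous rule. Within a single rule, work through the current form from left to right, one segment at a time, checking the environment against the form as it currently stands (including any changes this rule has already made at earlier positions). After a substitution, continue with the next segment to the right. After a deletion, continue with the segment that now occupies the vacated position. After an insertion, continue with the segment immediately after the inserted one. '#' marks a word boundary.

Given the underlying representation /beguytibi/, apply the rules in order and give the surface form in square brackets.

[behuysvi]

1 Stop Lenition: [beguytibi] → [behuytivi]
2 Palatal Assibilation: [behuytivi] → [behuysivi]
3 Word-Final Devoicing: no change — [behuysivi]
4 Medial Vowel Deletion: [behuysivi] → [behuysvi]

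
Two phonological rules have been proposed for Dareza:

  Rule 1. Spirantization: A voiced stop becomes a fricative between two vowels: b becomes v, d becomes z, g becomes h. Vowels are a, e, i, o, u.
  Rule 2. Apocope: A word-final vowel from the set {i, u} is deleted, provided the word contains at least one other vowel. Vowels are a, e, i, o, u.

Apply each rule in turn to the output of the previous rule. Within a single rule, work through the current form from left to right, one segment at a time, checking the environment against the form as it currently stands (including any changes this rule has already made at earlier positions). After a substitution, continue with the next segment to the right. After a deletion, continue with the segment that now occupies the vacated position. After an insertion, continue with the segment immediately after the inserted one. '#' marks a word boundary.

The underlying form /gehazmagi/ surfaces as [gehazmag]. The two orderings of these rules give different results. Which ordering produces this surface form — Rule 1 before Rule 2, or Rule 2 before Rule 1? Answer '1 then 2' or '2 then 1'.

2 then 1

Order 1 then 2:
  1 Spirantization: [gehazmagi] → [gehazmahi]
  2 Apocope: [gehazmahi] → [gehazmah]
  result: [gehazmah]
Order 2 then 1:
  2 Apocope: [gehazmagi] → [gehazmag]
  1 Spirantization: no change — [gehazmag]
  result: [gehazmag]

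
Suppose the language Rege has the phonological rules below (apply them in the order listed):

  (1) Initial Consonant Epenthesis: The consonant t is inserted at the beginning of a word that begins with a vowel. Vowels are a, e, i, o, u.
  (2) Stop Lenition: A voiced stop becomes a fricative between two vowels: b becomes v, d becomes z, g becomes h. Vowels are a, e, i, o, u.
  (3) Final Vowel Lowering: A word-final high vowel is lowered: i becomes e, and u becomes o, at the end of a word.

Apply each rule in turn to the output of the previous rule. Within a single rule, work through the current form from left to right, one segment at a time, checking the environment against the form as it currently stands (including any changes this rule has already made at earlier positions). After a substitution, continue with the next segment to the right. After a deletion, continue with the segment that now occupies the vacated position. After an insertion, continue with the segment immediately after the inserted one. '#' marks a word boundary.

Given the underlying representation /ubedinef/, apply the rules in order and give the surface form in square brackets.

[tuvezinef]

(1) Initial Consonant Epenthesis: [ubedinef] → [tubedinef]
(2) Stop Lenition: [tubedinef] → [tuvezinef]
(3) Final Vowel Lowering: no change — [tuvezinef]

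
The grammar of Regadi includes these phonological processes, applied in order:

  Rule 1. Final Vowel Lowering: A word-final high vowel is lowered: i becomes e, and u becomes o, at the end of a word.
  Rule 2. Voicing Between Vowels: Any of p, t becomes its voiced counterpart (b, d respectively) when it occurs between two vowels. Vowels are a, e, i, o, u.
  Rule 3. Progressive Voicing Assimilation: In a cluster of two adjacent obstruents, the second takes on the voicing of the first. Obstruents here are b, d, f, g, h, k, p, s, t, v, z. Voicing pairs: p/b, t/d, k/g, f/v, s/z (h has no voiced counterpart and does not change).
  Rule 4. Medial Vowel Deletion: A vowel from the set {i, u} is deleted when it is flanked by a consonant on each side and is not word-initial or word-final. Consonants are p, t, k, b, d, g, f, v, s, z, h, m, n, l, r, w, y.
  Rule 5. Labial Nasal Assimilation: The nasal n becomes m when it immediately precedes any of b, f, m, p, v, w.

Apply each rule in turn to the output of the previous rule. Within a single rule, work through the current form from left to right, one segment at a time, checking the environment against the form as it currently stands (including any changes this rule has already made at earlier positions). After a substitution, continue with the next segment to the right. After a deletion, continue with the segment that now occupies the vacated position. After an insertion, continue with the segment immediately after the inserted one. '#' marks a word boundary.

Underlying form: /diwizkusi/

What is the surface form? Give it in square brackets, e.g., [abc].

[dwzgse]

Rule 1 Final Vowel Lowering: [diwizkusi] → [diwizkuse]
Rule 2 Voicing Between Vowels: no change — [diwizkuse]
Rule 3 Progressive Voicing Assimilation: [diwizkuse] → [diwizguse]
Rule 4 Medial Vowel Deletion: [diwizguse] → [dwzgse]
Rule 5 Labial Nasal Assimilation: no change — [dwzgse]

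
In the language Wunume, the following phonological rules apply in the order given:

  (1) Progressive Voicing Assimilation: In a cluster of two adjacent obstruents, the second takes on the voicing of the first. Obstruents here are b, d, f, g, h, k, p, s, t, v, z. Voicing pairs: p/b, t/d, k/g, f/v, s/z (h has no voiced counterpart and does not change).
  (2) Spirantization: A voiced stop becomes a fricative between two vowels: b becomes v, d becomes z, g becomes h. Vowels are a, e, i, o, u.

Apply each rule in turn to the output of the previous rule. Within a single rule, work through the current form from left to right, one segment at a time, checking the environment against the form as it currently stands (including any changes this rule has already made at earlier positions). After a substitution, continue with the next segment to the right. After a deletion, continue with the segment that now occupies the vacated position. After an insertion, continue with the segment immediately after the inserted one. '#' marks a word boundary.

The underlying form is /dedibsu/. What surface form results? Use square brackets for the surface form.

(1) Progressive Voicing Assimilation: [dedibsu] → [dedibzu]
(2) Spirantization: [dedibzu] → [dezibzu]

[dezibzu]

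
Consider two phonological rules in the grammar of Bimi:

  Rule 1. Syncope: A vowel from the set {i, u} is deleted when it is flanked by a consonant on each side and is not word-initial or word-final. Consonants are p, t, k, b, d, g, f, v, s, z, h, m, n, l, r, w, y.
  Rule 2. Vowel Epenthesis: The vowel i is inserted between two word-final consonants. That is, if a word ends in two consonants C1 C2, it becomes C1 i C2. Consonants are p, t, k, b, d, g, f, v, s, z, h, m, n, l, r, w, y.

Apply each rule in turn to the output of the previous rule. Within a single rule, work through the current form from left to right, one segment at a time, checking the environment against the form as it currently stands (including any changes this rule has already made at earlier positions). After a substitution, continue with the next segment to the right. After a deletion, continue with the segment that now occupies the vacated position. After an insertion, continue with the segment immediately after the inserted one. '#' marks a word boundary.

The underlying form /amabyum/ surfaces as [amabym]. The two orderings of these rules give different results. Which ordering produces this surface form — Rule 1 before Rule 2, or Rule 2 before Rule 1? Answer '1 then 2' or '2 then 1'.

2 then 1

Order 1 then 2:
  1 Syncope: [amabyum] → [amabym]
  2 Vowel Epenthesis: [amabym] → [amabyim]
  result: [amabyim]
Order 2 then 1:
  2 Vowel Epenthesis: no change — [amabyum]
  1 Syncope: [amabyum] → [amabym]
  result: [amabym]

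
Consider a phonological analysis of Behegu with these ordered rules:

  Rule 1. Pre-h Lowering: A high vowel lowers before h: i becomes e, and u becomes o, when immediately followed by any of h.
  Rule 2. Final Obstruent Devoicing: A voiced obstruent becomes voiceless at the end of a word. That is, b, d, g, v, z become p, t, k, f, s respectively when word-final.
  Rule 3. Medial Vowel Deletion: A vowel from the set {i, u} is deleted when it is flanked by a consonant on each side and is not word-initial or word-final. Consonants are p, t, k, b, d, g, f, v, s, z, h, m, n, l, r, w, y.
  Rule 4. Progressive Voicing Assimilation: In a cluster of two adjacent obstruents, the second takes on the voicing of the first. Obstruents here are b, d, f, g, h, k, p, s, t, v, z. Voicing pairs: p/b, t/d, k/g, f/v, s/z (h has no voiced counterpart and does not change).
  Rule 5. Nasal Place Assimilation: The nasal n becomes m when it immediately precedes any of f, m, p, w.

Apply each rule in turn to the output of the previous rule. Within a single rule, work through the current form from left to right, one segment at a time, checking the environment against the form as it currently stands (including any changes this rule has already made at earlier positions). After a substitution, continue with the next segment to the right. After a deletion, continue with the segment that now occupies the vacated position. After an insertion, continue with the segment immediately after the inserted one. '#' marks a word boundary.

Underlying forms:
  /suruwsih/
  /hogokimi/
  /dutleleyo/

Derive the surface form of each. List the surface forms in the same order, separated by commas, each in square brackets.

/suruwsih/:
  Rule 1 Pre-h Lowering: [suruwsih] → [suruwseh]
  Rule 2 Final Obstruent Devoicing: no change — [suruwseh]
  Rule 3 Medial Vowel Deletion: [suruwseh] → [srwseh]
  Rule 4 Progressive Voicing Assimilation: no change — [srwseh]
  Rule 5 Nasal Place Assimilation: no change — [srwseh]
/hogokimi/:
  Rule 1 Pre-h Lowering: no change — [hogokimi]
  Rule 2 Final Obstruent Devoicing: no change — [hogokimi]
  Rule 3 Medial Vowel Deletion: [hogokimi] → [hogokmi]
  Rule 4 Progressive Voicing Assimilation: no change — [hogokmi]
  Rule 5 Nasal Place Assimilation: no change — [hogokmi]
/dutleleyo/:
  Rule 1 Pre-h Lowering: no change — [dutleleyo]
  Rule 2 Final Obstruent Devoicing: no change — [dutleleyo]
  Rule 3 Medial Vowel Deletion: [dutleleyo] → [dtleleyo]
  Rule 4 Progressive Voicing Assimilation: [dtleleyo] → [ddleleyo]
  Rule 5 Nasal Place Assimilation: no change — [ddleleyo]

[srwseh], [hogokmi], [ddleleyo]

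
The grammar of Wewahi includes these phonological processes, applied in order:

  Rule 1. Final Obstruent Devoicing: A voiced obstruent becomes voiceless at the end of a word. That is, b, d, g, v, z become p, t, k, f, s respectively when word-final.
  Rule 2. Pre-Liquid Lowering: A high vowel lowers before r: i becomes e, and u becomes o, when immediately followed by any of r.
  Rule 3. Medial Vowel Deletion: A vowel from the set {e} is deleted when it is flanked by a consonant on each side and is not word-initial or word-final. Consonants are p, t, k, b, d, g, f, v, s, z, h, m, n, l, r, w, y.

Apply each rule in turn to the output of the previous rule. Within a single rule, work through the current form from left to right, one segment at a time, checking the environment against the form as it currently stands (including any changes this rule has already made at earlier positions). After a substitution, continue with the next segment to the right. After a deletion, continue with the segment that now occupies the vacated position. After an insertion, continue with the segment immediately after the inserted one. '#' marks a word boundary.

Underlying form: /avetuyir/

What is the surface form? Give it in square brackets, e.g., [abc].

[avtuyr]

Rule 1 Final Obstruent Devoicing: no change — [avetuyir]
Rule 2 Pre-Liquid Lowering: [avetuyir] → [avetuyer]
Rule 3 Medial Vowel Deletion: [avetuyer] → [avtuyr]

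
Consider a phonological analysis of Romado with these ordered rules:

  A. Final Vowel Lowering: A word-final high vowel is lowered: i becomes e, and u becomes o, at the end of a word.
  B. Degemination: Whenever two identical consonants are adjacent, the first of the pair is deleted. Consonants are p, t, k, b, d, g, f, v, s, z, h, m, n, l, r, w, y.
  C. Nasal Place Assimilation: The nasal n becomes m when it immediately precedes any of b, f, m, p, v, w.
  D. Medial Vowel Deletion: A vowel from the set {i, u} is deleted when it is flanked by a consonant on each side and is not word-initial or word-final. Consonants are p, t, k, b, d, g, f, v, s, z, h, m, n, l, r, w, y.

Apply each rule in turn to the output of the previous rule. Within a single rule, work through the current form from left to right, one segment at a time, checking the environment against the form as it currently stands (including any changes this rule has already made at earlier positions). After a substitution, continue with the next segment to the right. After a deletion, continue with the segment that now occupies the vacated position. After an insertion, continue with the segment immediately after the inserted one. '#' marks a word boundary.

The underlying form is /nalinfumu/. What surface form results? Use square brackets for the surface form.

A Final Vowel Lowering: [nalinfumu] → [nalinfumo]
B Degemination: no change — [nalinfumo]
C Nasal Place Assimilation: [nalinfumo] → [nalimfumo]
D Medial Vowel Deletion: [nalimfumo] → [nalmfmo]

[nalmfmo]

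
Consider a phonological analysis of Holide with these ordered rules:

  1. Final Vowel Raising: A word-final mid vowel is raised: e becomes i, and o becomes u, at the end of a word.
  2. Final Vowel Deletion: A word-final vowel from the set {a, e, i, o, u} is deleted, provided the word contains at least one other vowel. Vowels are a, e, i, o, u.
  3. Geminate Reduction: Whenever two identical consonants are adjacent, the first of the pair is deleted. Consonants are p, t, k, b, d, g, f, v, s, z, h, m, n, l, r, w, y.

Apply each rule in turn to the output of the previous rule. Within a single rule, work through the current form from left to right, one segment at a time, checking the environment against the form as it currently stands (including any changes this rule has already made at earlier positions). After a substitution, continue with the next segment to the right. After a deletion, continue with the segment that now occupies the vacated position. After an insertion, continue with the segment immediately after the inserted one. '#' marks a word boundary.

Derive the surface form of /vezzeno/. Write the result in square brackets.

[vezen]

1 Final Vowel Raising: [vezzeno] → [vezzenu]
2 Final Vowel Deletion: [vezzenu] → [vezzen]
3 Geminate Reduction: [vezzen] → [vezen]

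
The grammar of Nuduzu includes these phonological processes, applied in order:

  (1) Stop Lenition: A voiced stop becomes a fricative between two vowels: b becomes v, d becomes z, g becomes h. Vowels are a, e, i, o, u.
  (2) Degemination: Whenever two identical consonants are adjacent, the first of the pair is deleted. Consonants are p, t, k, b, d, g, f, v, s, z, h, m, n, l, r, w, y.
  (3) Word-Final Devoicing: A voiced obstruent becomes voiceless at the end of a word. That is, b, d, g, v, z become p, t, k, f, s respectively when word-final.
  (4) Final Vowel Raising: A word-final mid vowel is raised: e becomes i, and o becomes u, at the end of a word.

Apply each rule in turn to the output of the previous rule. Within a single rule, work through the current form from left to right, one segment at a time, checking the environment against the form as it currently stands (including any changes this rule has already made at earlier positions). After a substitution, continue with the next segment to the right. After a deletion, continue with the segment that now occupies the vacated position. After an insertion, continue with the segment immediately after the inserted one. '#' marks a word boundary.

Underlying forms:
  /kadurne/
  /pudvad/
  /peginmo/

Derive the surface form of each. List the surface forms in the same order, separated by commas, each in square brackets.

[kazurni], [pudvat], [pehinmu]

/kadurne/:
  (1) Stop Lenition: [kadurne] → [kazurne]
  (2) Degemination: no change — [kazurne]
  (3) Word-Final Devoicing: no change — [kazurne]
  (4) Final Vowel Raising: [kazurne] → [kazurni]
/pudvad/:
  (1) Stop Lenition: no change — [pudvad]
  (2) Degemination: no change — [pudvad]
  (3) Word-Final Devoicing: [pudvad] → [pudvat]
  (4) Final Vowel Raising: no change — [pudvat]
/peginmo/:
  (1) Stop Lenition: [peginmo] → [pehinmo]
  (2) Degemination: no change — [pehinmo]
  (3) Word-Final Devoicing: no change — [pehinmo]
  (4) Final Vowel Raising: [pehinmo] → [pehinmu]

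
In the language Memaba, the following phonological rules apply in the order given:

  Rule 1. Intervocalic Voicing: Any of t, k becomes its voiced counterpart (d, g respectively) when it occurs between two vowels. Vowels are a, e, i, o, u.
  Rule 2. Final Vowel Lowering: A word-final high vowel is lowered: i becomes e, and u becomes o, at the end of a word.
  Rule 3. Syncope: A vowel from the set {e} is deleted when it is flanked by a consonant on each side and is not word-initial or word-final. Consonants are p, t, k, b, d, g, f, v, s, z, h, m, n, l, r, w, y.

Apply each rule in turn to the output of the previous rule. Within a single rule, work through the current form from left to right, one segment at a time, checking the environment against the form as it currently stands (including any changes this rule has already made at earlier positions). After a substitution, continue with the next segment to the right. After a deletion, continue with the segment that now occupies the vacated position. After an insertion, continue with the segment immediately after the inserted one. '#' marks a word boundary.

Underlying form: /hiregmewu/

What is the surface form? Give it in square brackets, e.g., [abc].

Rule 1 Intervocalic Voicing: no change — [hiregmewu]
Rule 2 Final Vowel Lowering: [hiregmewu] → [hiregmewo]
Rule 3 Syncope: [hiregmewo] → [hirgmwo]

[hirgmwo]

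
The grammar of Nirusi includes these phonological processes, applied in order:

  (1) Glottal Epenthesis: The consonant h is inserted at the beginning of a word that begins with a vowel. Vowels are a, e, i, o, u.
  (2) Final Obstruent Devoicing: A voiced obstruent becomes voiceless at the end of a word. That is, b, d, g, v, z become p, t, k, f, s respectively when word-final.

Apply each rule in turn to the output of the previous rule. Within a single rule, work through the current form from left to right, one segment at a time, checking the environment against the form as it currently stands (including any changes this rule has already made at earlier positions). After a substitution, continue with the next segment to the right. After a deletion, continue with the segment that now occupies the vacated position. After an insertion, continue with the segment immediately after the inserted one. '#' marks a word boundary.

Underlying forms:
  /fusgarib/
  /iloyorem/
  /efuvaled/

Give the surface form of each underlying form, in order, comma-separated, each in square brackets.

[fusgarip], [hiloyorem], [hefuvalet]

/fusgarib/:
  (1) Glottal Epenthesis: no change — [fusgarib]
  (2) Final Obstruent Devoicing: [fusgarib] → [fusgarip]
/iloyorem/:
  (1) Glottal Epenthesis: [iloyorem] → [hiloyorem]
  (2) Final Obstruent Devoicing: no change — [hiloyorem]
/efuvaled/:
  (1) Glottal Epenthesis: [efuvaled] → [hefuvaled]
  (2) Final Obstruent Devoicing: [hefuvaled] → [hefuvalet]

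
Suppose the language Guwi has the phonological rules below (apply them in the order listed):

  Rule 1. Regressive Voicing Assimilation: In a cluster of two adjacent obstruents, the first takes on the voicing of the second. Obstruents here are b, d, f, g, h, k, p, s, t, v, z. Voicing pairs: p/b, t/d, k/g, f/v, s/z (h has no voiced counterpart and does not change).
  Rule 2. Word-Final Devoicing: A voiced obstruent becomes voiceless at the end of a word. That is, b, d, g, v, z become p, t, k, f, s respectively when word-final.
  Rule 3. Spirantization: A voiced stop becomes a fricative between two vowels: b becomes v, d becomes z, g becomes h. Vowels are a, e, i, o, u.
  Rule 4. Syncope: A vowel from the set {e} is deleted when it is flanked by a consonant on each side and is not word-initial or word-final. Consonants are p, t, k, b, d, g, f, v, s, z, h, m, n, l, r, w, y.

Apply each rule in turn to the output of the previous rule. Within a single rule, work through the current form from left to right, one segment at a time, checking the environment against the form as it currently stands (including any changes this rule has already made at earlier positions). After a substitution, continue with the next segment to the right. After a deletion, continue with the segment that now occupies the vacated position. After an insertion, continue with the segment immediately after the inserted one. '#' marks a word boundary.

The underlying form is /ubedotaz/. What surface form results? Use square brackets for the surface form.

[uvzotas]

Rule 1 Regressive Voicing Assimilation: no change — [ubedotaz]
Rule 2 Word-Final Devoicing: [ubedotaz] → [ubedotas]
Rule 3 Spirantization: [ubedotas] → [uvezotas]
Rule 4 Syncope: [uvezotas] → [uvzotas]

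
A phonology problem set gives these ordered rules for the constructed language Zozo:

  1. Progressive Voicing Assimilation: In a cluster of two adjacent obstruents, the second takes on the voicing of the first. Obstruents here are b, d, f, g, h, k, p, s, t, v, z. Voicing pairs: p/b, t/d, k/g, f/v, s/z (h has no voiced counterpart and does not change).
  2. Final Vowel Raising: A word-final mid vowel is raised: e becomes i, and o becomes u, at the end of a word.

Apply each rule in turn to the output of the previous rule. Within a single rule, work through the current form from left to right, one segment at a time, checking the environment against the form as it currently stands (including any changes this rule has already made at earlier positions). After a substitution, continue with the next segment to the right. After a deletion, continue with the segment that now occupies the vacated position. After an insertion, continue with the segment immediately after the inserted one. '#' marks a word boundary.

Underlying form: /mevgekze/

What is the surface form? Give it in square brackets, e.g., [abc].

1 Progressive Voicing Assimilation: [mevgekze] → [mevgekse]
2 Final Vowel Raising: [mevgekse] → [mevgeksi]

[mevgeksi]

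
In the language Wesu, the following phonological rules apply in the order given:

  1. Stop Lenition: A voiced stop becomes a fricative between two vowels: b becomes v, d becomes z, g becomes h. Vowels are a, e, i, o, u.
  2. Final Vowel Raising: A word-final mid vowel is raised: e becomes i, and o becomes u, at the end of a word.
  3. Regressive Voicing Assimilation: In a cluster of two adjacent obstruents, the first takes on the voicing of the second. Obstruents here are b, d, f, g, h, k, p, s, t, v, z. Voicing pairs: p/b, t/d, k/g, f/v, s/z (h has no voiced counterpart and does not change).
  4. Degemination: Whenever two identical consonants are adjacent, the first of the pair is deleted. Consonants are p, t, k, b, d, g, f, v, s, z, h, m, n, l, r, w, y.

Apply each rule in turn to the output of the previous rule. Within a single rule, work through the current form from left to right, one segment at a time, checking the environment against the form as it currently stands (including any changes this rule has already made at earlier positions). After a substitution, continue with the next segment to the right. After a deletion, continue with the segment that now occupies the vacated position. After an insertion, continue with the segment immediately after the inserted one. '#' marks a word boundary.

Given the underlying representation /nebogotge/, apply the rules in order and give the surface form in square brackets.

1 Stop Lenition: [nebogotge] → [nevohotge]
2 Final Vowel Raising: [nevohotge] → [nevohotgi]
3 Regressive Voicing Assimilation: [nevohotgi] → [nevohodgi]
4 Degemination: no change — [nevohodgi]

[nevohodgi]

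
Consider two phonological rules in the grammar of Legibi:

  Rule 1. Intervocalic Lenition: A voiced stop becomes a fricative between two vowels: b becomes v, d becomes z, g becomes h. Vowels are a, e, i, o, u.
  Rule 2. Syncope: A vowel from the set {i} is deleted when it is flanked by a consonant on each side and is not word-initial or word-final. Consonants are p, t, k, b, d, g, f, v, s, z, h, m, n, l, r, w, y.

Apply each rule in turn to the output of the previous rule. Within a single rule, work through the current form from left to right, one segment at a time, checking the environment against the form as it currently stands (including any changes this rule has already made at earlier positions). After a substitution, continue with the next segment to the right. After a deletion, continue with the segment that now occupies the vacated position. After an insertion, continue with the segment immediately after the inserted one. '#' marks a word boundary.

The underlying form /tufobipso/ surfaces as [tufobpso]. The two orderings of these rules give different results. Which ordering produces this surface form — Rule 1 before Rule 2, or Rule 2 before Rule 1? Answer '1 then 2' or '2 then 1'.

Order 1 then 2:
  1 Intervocalic Lenition: [tufobipso] → [tufovipso]
  2 Syncope: [tufovipso] → [tufovpso]
  result: [tufovpso]
Order 2 then 1:
  2 Syncope: [tufobipso] → [tufobpso]
  1 Intervocalic Lenition: no change — [tufobpso]
  result: [tufobpso]

2 then 1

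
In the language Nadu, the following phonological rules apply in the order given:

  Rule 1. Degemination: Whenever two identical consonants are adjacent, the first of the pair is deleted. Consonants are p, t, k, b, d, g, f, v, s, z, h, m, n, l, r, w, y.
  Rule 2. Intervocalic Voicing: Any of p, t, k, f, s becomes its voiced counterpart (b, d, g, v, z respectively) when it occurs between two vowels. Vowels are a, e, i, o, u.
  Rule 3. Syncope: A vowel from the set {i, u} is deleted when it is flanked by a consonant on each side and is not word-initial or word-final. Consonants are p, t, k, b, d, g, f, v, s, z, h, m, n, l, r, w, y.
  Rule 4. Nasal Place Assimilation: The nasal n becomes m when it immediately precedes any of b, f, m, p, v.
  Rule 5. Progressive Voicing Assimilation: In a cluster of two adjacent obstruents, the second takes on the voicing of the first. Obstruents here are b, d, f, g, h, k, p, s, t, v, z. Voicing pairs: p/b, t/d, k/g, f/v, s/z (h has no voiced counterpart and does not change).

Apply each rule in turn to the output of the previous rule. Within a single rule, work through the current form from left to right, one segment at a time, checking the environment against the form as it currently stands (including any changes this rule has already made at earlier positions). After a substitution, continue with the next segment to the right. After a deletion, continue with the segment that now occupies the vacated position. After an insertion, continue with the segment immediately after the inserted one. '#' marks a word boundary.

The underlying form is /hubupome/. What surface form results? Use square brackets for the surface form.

Rule 1 Degemination: no change — [hubupome]
Rule 2 Intervocalic Voicing: [hubupome] → [hububome]
Rule 3 Syncope: [hububome] → [hbbome]
Rule 4 Nasal Place Assimilation: no change — [hbbome]
Rule 5 Progressive Voicing Assimilation: [hbbome] → [hppome]

[hppome]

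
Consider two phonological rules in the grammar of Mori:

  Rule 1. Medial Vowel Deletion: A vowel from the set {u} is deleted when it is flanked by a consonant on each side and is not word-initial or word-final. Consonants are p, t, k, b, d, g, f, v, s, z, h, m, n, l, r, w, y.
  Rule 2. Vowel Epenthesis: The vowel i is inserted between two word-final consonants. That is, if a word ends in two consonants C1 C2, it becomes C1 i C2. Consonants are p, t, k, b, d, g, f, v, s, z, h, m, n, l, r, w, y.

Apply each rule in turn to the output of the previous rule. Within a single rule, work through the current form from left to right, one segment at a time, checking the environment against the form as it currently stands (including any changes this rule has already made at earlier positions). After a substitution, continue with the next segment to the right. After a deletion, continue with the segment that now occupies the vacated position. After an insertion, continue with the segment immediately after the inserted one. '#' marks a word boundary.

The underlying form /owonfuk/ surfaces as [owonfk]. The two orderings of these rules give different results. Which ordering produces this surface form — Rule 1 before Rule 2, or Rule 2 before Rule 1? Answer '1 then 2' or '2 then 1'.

Order 1 then 2:
  1 Medial Vowel Deletion: [owonfuk] → [owonfk]
  2 Vowel Epenthesis: [owonfk] → [owonfik]
  result: [owonfik]
Order 2 then 1:
  2 Vowel Epenthesis: no change — [owonfuk]
  1 Medial Vowel Deletion: [owonfuk] → [owonfk]
  result: [owonfk]

2 then 1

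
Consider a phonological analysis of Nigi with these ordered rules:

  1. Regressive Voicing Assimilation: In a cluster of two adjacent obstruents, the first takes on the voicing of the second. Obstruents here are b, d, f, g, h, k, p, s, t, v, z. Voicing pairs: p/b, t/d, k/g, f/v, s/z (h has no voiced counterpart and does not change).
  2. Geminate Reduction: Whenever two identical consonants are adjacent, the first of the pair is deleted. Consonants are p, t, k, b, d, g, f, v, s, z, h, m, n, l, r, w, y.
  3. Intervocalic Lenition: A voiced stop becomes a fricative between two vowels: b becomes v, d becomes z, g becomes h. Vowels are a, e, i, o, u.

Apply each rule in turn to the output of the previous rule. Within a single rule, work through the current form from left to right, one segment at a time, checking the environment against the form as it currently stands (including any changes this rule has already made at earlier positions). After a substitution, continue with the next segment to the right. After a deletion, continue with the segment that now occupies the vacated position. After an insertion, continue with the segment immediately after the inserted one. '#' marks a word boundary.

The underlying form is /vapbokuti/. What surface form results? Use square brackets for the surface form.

[vavokuti]

1 Regressive Voicing Assimilation: [vapbokuti] → [vabbokuti]
2 Geminate Reduction: [vabbokuti] → [vabokuti]
3 Intervocalic Lenition: [vabokuti] → [vavokuti]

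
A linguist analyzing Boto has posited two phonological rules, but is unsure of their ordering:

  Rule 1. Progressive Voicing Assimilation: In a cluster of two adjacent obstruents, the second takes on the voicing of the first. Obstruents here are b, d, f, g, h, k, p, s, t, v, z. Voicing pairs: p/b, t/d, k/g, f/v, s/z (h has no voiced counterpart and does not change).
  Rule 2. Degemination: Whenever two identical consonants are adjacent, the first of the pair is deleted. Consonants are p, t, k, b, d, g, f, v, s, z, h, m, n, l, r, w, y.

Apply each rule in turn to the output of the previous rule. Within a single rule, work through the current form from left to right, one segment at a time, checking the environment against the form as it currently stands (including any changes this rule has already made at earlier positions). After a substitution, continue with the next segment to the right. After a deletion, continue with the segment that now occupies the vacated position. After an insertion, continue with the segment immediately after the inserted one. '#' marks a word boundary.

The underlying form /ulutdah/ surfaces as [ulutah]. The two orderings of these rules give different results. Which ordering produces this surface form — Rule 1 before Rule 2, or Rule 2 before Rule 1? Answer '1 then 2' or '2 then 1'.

1 then 2

Order 1 then 2:
  1 Progressive Voicing Assimilation: [ulutdah] → [uluttah]
  2 Degemination: [uluttah] → [ulutah]
  result: [ulutah]
Order 2 then 1:
  2 Degemination: no change — [ulutdah]
  1 Progressive Voicing Assimilation: [ulutdah] → [uluttah]
  result: [uluttah]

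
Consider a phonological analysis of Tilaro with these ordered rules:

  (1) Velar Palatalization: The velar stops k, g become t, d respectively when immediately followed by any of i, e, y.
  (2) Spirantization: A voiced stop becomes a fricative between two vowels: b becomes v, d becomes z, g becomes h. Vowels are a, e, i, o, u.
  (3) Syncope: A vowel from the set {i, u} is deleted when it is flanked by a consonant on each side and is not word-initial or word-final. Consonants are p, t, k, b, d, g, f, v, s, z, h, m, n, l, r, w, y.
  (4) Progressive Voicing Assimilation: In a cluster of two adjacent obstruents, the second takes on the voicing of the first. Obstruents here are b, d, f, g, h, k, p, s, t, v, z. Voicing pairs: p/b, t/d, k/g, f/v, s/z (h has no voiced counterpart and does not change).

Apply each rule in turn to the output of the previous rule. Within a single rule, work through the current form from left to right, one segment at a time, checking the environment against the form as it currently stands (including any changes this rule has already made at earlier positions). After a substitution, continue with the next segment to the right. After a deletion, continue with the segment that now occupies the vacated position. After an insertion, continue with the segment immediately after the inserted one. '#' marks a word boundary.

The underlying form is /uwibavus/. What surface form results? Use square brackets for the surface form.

(1) Velar Palatalization: no change — [uwibavus]
(2) Spirantization: [uwibavus] → [uwivavus]
(3) Syncope: [uwivavus] → [uwvavs]
(4) Progressive Voicing Assimilation: [uwvavs] → [uwvavz]

[uwvavz]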